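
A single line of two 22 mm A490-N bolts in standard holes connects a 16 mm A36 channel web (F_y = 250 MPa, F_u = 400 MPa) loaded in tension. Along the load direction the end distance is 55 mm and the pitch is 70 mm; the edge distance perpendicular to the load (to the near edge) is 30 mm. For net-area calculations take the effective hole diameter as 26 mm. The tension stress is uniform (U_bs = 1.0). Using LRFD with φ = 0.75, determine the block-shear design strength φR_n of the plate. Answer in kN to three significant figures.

307 kN

Shear plane L_v = 55 + 1·70 = 125 mm; A_gv = 125 × 16 = 2000 mm².
A_nv = (125 − 1.5·26) × 16 = 1376 mm².
A_nt = (30 − 0.5·26) × 16 = 272 mm².
0.6 F_u A_nv = 330.2 kN; 0.6 F_y A_gv = 300 kN → shear yielding governs the shear term.
R_n = 300 + 1.0 × 400 × 272 / 1000 = 408.8 kN.
Design strength φR_n = 0.75 × 408.8 = 307 kN.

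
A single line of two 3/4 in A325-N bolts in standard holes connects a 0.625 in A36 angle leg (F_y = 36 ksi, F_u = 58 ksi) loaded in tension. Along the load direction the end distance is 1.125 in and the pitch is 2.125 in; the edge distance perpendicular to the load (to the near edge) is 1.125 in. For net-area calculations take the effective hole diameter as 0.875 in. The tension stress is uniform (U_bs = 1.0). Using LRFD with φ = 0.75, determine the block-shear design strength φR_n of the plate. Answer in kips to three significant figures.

50.3 kips

Shear plane L_v = 1.125 + 1·2.125 = 3.25 in; A_gv = 3.25 × 0.625 = 2.031 in².
A_nv = (3.25 − 1.5·0.875) × 0.625 = 1.211 in².
A_nt = (1.125 − 0.5·0.875) × 0.625 = 0.4297 in².
0.6 F_u A_nv = 42.14 kips; 0.6 F_y A_gv = 43.87 kips → shear rupture governs the shear term.
R_n = 42.14 + 1.0 × 58 × 0.4297 = 67.06 kips.
Design strength φR_n = 0.75 × 67.06 = 50.3 kips.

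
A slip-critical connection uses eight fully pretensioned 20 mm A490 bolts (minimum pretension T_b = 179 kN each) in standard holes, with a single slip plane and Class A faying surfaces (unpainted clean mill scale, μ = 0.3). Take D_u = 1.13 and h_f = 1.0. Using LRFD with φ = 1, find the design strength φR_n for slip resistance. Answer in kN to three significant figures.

485 kN

R_n = μ · D_u · h_f · T_b · n_s · n_b = 0.3 × 1.13 × 1.0 × 179 × 1 × 8 = 485.4 kN.
Design strength φR_n = 1 × 485.4 = 485 kN.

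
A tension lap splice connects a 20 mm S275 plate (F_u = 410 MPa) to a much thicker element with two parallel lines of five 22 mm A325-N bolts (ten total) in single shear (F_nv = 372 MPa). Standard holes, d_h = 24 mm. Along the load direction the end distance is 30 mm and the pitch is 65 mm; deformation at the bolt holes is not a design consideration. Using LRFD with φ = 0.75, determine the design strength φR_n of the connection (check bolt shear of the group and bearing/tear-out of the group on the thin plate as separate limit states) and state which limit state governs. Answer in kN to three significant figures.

1060 kN (bolt shear governs)

Bolt shear: A_b = π·22²/4 = 380.1 mm²; R_n = 372 × 380.1 × 10 × 1 / 1000 = 1414 kN → 0.75 × 1414 = 1060 kN.
Bearing (1.5 l_c t F_u ≤ 3.0 d t F_u): upper limit = 3.0·22·20·410 / 1000 = 541.2 kN.
  Edge l_c = 30 − 24/2 = 18 → r_n = 221.4 kN; interior l_c = 65 − 24 = 41 → r_n = 504.3 kN.
  R_n,bearing = 2·221.4 + 8·504.3 = 4477 kN → 0.75 × 4477 = 3360 kN.
Bolt shear governs: 1060 kN.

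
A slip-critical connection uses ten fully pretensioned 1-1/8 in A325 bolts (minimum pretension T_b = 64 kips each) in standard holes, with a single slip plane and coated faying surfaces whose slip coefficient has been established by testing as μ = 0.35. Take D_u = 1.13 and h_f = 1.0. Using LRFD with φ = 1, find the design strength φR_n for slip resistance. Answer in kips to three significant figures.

253 kips

R_n = μ · D_u · h_f · T_b · n_s · n_b = 0.35 × 1.13 × 1.0 × 64 × 1 × 10 = 253.1 kips.
Design strength φR_n = 1 × 253.1 = 253 kips.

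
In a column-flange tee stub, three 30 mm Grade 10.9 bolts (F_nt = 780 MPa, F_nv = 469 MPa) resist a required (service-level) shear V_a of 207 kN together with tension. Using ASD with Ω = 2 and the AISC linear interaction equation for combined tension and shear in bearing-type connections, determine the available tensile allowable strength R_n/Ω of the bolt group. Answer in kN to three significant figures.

731 kN

A_b = π·30²/4 = 706.9 mm²; f_rv = 207 × 1000 / (3 × 706.9) = 97.62 MPa.
F'_nt = 1.3 F_nt − (Ω F_nt / F_nv) f_rv = 1.3·780 − (2·780/469)·97.62 = 689.3 MPa, capped at F_nt → F'_nt = 689.3 MPa.
R_n = F'_nt · A_b · n = 689.3 × 706.9 × 3 / 1000 = 1462 kN.
Allowable strength R_n/Ω = 1462 / 2 = 731 kN.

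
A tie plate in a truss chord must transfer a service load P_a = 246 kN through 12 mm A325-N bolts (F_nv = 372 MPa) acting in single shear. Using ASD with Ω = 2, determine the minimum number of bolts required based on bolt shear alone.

12 bolts

A_b = π·12²/4 = 113.1 mm².
Per-bolt allowable strength R_n/Ω = 372 × 113.1 × 1 / 1000 / 2 = 21.04 kN.
n ≥ 246 / 21.04 = 11.69 → use 12 bolts.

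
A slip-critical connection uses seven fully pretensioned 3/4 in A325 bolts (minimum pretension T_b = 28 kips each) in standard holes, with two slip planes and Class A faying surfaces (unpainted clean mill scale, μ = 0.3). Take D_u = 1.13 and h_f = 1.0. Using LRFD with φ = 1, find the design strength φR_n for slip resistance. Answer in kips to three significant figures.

R_n = μ · D_u · h_f · T_b · n_s · n_b = 0.3 × 1.13 × 1.0 × 28 × 2 × 7 = 132.9 kips.
Design strength φR_n = 1 × 132.9 = 133 kips.

133 kips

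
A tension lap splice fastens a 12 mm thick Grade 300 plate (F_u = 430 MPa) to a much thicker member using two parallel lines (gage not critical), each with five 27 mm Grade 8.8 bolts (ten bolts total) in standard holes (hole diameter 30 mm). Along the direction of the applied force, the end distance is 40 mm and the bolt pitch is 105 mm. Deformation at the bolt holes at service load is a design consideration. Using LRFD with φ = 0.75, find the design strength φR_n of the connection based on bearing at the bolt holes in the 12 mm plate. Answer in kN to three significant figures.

2240 kN

Per bolt r_n = 1.2 l_c t F_u ≤ 2.4 d t F_u; upper limit = 2.4 × 27 × 12 × 430 / 1000 = 334.4 kN.
Edge bolt: l_c = 40 − 30/2 = 25 mm → 1.2 × 25 × 12 × 430 / 1000 = 154.8 → r_n = 154.8 kN.
Interior bolts: l_c = 105 − 30 = 75 mm → 1.2 × 75 × 12 × 430 / 1000 = 464.4 → r_n = 334.4 kN.
R_n = 2 × 154.8 + 8 × 334.4 = 2985 kN.
Design strength φR_n = 0.75 × 2985 = 2240 kN.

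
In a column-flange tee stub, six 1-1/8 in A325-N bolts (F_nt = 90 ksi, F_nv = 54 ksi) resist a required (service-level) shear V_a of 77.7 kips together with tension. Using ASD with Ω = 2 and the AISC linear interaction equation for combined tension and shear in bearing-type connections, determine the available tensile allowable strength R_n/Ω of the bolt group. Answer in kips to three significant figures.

219 kips

A_b = π·1.125²/4 = 0.994 in²; f_rv = 77.7 / (6 × 0.994) = 13.03 ksi.
F'_nt = 1.3 F_nt − (Ω F_nt / F_nv) f_rv = 1.3·90 − (2·90/54)·13.03 = 73.57 ksi, capped at F_nt → F'_nt = 73.57 ksi.
R_n = F'_nt · A_b · n = 73.57 × 0.994 × 6 = 438.8 kips.
Allowable strength R_n/Ω = 438.8 / 2 = 219 kips.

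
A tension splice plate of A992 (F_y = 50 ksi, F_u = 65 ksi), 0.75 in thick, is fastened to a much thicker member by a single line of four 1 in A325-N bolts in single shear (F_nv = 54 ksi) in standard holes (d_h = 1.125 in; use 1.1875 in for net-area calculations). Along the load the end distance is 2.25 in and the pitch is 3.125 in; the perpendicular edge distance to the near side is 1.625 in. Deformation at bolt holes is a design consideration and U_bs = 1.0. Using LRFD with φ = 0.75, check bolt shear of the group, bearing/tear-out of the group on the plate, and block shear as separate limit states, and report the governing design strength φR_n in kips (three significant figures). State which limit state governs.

127 kips (bolt shear governs)

Bolt shear: A_b = π·1²/4 = 0.7854 in²; R_n = 54 × 0.7854 × 4 × 1 = 169.6 kips → 0.75 × 169.6 = 127 kips.
Bearing: edge l_c = 1.688, r_n = 98.72 kips; interior l_c = 2, r_n = 117 kips; R_n = 98.72 + 3·117 = 449.7 kips → 337 kips.
Block shear: A_gv = 8.719, A_nv = 5.602, A_nt = 0.7734 in²; R_n = min(0.6F_uA_nv, 0.6F_yA_gv) + U_bs·F_u·A_nt = 268.7 kips → 202 kips.
Bolt shear governs: 127 kips.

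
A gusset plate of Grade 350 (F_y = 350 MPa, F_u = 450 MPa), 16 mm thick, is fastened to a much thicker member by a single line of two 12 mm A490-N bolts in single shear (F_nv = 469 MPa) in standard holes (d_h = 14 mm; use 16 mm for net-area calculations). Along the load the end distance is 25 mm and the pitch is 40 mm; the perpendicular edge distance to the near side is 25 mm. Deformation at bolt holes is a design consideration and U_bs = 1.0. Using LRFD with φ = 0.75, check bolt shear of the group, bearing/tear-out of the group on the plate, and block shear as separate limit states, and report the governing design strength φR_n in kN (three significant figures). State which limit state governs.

Bolt shear: A_b = π·12²/4 = 113.1 mm²; R_n = 469 × 113.1 × 2 × 1 / 1000 = 106.1 kN → 0.75 × 106.1 = 79.6 kN.
Bearing: edge l_c = 18, r_n = 155.5 kN; interior l_c = 26, r_n = 207.4 kN; R_n = 155.5 + 1·207.4 = 362.9 kN → 272 kN.
Block shear: A_gv = 1040, A_nv = 656, A_nt = 272 mm²; R_n = min(0.6F_uA_nv, 0.6F_yA_gv) + U_bs·F_u·A_nt = 299.5 kN → 225 kN.
Bolt shear governs: 79.6 kN.

79.6 kN (bolt shear governs)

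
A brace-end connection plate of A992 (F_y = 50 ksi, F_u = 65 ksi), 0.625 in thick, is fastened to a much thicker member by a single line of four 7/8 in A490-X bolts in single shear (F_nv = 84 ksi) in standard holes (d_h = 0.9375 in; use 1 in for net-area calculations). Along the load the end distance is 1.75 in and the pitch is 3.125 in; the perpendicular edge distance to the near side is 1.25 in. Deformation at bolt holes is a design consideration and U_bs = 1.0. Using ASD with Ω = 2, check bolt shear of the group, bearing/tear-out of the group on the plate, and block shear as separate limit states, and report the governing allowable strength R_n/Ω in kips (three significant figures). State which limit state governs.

Bolt shear: A_b = π·0.875²/4 = 0.6013 in²; R_n = 84 × 0.6013 × 4 × 1 = 202 kips → 202 / 2 = 101 kips.
Bearing: edge l_c = 1.281, r_n = 62.46 kips; interior l_c = 2.188, r_n = 85.31 kips; R_n = 62.46 + 3·85.31 = 318.4 kips → 159 kips.
Block shear: A_gv = 6.953, A_nv = 4.766, A_nt = 0.4688 in²; R_n = min(0.6F_uA_nv, 0.6F_yA_gv) + U_bs·F_u·A_nt = 216.3 kips → 108 kips.
Bolt shear governs: 101 kips.

101 kips (bolt shear governs)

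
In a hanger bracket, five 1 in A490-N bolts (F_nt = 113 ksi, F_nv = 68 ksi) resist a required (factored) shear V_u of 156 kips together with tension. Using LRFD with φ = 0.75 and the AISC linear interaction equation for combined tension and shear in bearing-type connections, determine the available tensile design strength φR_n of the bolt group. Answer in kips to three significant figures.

A_b = π·1²/4 = 0.7854 in²; f_rv = 156 / (5 × 0.7854) = 39.73 ksi.
F'_nt = 1.3 F_nt − (F_nt / φF_nv) f_rv = 1.3·113 − (113/(0.75·68))·39.73 = 58.88 ksi, capped at F_nt → F'_nt = 58.88 ksi.
R_n = F'_nt · A_b · n = 58.88 × 0.7854 × 5 = 231.2 kips.
Design strength φR_n = 0.75 × 231.2 = 173 kips.

173 kips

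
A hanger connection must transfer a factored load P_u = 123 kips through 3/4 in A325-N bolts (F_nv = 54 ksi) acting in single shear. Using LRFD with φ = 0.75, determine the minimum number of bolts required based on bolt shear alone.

A_b = π·0.75²/4 = 0.4418 in².
Per-bolt design strength φR_n = 0.75 × 54 × 0.4418 × 1 = 17.89 kips.
n ≥ 123 / 17.89 = 6.874 → use 7 bolts.

7 bolts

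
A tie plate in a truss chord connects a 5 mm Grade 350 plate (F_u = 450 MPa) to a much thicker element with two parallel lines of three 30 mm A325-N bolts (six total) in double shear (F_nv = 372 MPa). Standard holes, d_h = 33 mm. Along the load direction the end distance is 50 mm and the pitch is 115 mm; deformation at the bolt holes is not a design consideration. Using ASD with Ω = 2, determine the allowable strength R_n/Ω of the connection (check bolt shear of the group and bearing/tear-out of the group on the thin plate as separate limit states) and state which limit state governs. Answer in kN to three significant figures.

518 kN (bearing governs)

Bolt shear: A_b = π·30²/4 = 706.9 mm²; R_n = 372 × 706.9 × 6 × 2 / 1000 = 3155 kN → 3155 / 2 = 1580 kN.
Bearing (1.5 l_c t F_u ≤ 3.0 d t F_u): upper limit = 3.0·30·5·450 / 1000 = 202.5 kN.
  Edge l_c = 50 − 33/2 = 33.5 → r_n = 113.1 kN; interior l_c = 115 − 33 = 82 → r_n = 202.5 kN.
  R_n,bearing = 2·113.1 + 4·202.5 = 1036 kN → 1036 / 2 = 518 kN.
Bearing governs: 518 kN.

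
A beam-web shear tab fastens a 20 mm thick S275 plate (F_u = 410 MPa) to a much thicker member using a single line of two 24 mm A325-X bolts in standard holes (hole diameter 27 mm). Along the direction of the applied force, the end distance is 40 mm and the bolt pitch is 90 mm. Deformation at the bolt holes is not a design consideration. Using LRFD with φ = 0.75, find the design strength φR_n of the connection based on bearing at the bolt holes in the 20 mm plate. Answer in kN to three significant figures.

Per bolt r_n = 1.5 l_c t F_u ≤ 3.0 d t F_u; upper limit = 3.0 × 24 × 20 × 410 / 1000 = 590.4 kN.
Edge bolt: l_c = 40 − 27/2 = 26.5 mm → 1.5 × 26.5 × 20 × 410 / 1000 = 325.9 → r_n = 325.9 kN.
Interior bolts: l_c = 90 − 27 = 63 mm → 1.5 × 63 × 20 × 410 / 1000 = 774.9 → r_n = 590.4 kN.
R_n = 1 × 325.9 + 1 × 590.4 = 916.3 kN.
Design strength φR_n = 0.75 × 916.3 = 687 kN.

687 kN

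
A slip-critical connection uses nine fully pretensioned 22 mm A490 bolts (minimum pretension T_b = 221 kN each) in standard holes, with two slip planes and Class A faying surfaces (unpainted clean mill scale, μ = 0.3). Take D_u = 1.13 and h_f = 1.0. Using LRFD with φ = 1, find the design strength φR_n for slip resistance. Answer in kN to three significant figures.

R_n = μ · D_u · h_f · T_b · n_s · n_b = 0.3 × 1.13 × 1.0 × 221 × 2 × 9 = 1349 kN.
Design strength φR_n = 1 × 1349 = 1350 kN.

1350 kN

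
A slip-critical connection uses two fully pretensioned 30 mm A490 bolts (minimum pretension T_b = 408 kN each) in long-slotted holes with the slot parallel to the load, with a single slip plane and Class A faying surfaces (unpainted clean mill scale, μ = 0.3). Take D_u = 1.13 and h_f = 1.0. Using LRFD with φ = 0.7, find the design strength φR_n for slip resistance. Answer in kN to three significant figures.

194 kN

R_n = μ · D_u · h_f · T_b · n_s · n_b = 0.3 × 1.13 × 1.0 × 408 × 1 × 2 = 276.6 kN.
Design strength φR_n = 0.7 × 276.6 = 194 kN.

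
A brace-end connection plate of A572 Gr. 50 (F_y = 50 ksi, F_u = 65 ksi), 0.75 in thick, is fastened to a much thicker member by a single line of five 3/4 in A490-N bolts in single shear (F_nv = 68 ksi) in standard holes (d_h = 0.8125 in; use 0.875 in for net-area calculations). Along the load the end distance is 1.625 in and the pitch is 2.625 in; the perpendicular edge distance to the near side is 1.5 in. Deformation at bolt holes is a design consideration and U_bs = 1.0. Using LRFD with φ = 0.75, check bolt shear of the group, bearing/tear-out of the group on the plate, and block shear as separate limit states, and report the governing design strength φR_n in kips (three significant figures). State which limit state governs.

Bolt shear: A_b = π·0.75²/4 = 0.4418 in²; R_n = 68 × 0.4418 × 5 × 1 = 150.2 kips → 0.75 × 150.2 = 113 kips.
Bearing: edge l_c = 1.219, r_n = 71.3 kips; interior l_c = 1.812, r_n = 87.75 kips; R_n = 71.3 + 4·87.75 = 422.3 kips → 317 kips.
Block shear: A_gv = 9.094, A_nv = 6.141, A_nt = 0.7969 in²; R_n = min(0.6F_uA_nv, 0.6F_yA_gv) + U_bs·F_u·A_nt = 291.3 kips → 218 kips.
Bolt shear governs: 113 kips.

113 kips (bolt shear governs)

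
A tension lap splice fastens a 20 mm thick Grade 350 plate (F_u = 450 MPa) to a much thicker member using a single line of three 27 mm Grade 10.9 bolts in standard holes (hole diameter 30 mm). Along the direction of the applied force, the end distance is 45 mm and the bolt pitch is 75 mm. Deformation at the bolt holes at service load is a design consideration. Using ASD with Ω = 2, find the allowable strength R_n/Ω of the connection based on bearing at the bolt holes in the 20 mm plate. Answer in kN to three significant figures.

Per bolt r_n = 1.2 l_c t F_u ≤ 2.4 d t F_u; upper limit = 2.4 × 27 × 20 × 450 / 1000 = 583.2 kN.
Edge bolt: l_c = 45 − 30/2 = 30 mm → 1.2 × 30 × 20 × 450 / 1000 = 324 → r_n = 324 kN.
Interior bolts: l_c = 75 − 30 = 45 mm → 1.2 × 45 × 20 × 450 / 1000 = 486 → r_n = 486 kN.
R_n = 1 × 324 + 2 × 486 = 1296 kN.
Allowable strength R_n/Ω = 1296 / 2 = 648 kN.

648 kN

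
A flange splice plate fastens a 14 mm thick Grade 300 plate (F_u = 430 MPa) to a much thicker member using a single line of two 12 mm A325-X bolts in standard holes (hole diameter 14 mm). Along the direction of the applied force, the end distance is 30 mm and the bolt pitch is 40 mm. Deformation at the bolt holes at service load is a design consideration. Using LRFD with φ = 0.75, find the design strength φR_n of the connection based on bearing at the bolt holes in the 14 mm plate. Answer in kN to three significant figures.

255 kN

Per bolt r_n = 1.2 l_c t F_u ≤ 2.4 d t F_u; upper limit = 2.4 × 12 × 14 × 430 / 1000 = 173.4 kN.
Edge bolt: l_c = 30 − 14/2 = 23 mm → 1.2 × 23 × 14 × 430 / 1000 = 166.2 → r_n = 166.2 kN.
Interior bolts: l_c = 40 − 14 = 26 mm → 1.2 × 26 × 14 × 430 / 1000 = 187.8 → r_n = 173.4 kN.
R_n = 1 × 166.2 + 1 × 173.4 = 339.5 kN.
Design strength φR_n = 0.75 × 339.5 = 255 kN.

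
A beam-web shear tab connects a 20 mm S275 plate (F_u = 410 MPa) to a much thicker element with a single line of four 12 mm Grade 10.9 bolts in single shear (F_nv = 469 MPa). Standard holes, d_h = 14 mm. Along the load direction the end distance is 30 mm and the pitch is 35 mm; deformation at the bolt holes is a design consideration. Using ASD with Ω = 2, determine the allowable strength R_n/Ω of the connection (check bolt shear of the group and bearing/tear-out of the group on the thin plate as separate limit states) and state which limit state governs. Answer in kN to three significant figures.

106 kN (bolt shear governs)

Bolt shear: A_b = π·12²/4 = 113.1 mm²; R_n = 469 × 113.1 × 4 × 1 / 1000 = 212.2 kN → 212.2 / 2 = 106 kN.
Bearing (1.2 l_c t F_u ≤ 2.4 d t F_u): upper limit = 2.4·12·20·410 / 1000 = 236.2 kN.
  Edge l_c = 30 − 14/2 = 23 → r_n = 226.3 kN; interior l_c = 35 − 14 = 21 → r_n = 206.6 kN.
  R_n,bearing = 1·226.3 + 3·206.6 = 846.2 kN → 846.2 / 2 = 423 kN.
Bolt shear governs: 106 kN.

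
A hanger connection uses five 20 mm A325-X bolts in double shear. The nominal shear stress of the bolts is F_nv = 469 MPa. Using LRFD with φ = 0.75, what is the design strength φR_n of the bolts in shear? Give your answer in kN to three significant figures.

A_b = π × 20² / 4 = 314.2 mm².
R_n = F_nv · A_b · n · n_s = 469 × 314.2 × 5 × 2 / 1000 = 1473 kN.
Design strength φR_n = 0.75 × 1473 = 1110 kN.

1110 kN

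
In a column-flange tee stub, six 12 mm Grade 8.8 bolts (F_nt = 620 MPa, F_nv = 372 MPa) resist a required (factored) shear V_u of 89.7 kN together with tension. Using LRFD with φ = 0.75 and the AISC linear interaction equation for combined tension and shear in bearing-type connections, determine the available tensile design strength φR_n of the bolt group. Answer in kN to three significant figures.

261 kN

A_b = π·12²/4 = 113.1 mm²; f_rv = 89.7 × 1000 / (6 × 113.1) = 132.2 MPa.
F'_nt = 1.3 F_nt − (F_nt / φF_nv) f_rv = 1.3·620 − (620/(0.75·372))·132.2 = 512.3 MPa, capped at F_nt → F'_nt = 512.3 MPa.
R_n = F'_nt · A_b · n = 512.3 × 113.1 × 6 / 1000 = 347.6 kN.
Design strength φR_n = 0.75 × 347.6 = 261 kN.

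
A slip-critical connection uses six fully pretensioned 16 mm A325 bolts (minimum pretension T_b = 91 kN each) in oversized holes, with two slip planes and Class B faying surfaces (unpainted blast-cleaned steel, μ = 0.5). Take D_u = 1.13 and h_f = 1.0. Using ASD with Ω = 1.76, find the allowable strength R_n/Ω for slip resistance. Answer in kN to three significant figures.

351 kN

R_n = μ · D_u · h_f · T_b · n_s · n_b = 0.5 × 1.13 × 1.0 × 91 × 2 × 6 = 617 kN.
Allowable strength R_n/Ω = 617 / 1.76 = 351 kN.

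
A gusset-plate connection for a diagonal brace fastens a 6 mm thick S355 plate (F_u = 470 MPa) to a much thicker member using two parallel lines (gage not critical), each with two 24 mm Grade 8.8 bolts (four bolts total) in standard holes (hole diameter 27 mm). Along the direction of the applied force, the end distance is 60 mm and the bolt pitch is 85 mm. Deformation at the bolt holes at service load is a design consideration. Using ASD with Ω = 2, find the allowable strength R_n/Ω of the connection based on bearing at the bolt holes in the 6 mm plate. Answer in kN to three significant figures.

Per bolt r_n = 1.2 l_c t F_u ≤ 2.4 d t F_u; upper limit = 2.4 × 24 × 6 × 470 / 1000 = 162.4 kN.
Edge bolt: l_c = 60 − 27/2 = 46.5 mm → 1.2 × 46.5 × 6 × 470 / 1000 = 157.4 → r_n = 157.4 kN.
Interior bolts: l_c = 85 − 27 = 58 mm → 1.2 × 58 × 6 × 470 / 1000 = 196.3 → r_n = 162.4 kN.
R_n = 2 × 157.4 + 2 × 162.4 = 639.6 kN.
Allowable strength R_n/Ω = 639.6 / 2 = 320 kN.

320 kN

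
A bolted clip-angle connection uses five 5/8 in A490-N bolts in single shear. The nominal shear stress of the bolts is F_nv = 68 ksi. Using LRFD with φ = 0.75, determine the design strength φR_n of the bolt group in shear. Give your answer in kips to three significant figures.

78.2 kips

A_b = π × 0.625² / 4 = 0.3068 in².
R_n = F_nv · A_b · n · n_s = 68 × 0.3068 × 5 × 1 = 104.3 kips.
Design strength φR_n = 0.75 × 104.3 = 78.2 kips.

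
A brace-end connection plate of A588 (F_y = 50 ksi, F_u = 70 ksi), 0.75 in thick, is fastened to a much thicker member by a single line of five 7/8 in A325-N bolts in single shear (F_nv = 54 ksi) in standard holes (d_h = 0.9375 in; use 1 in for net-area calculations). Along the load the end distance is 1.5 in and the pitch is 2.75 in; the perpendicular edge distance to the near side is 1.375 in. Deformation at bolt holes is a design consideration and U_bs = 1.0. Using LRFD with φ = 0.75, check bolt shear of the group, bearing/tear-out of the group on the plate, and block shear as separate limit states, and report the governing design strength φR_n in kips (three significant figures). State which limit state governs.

122 kips (bolt shear governs)

Bolt shear: A_b = π·0.875²/4 = 0.6013 in²; R_n = 54 × 0.6013 × 5 × 1 = 162.4 kips → 0.75 × 162.4 = 122 kips.
Bearing: edge l_c = 1.031, r_n = 64.97 kips; interior l_c = 1.812, r_n = 110.3 kips; R_n = 64.97 + 4·110.3 = 506 kips → 379 kips.
Block shear: A_gv = 9.375, A_nv = 6, A_nt = 0.6562 in²; R_n = min(0.6F_uA_nv, 0.6F_yA_gv) + U_bs·F_u·A_nt = 297.9 kips → 223 kips.
Bolt shear governs: 122 kips.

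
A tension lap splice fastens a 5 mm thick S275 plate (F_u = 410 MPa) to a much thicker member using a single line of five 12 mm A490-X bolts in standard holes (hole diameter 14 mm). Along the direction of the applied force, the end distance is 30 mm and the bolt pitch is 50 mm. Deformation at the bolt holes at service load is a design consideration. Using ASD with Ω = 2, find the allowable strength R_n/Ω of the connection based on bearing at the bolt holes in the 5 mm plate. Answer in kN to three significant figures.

Per bolt r_n = 1.2 l_c t F_u ≤ 2.4 d t F_u; upper limit = 2.4 × 12 × 5 × 410 / 1000 = 59.04 kN.
Edge bolt: l_c = 30 − 14/2 = 23 mm → 1.2 × 23 × 5 × 410 / 1000 = 56.58 → r_n = 56.58 kN.
Interior bolts: l_c = 50 − 14 = 36 mm → 1.2 × 36 × 5 × 410 / 1000 = 88.56 → r_n = 59.04 kN.
R_n = 1 × 56.58 + 4 × 59.04 = 292.7 kN.
Allowable strength R_n/Ω = 292.7 / 2 = 146 kN.

146 kN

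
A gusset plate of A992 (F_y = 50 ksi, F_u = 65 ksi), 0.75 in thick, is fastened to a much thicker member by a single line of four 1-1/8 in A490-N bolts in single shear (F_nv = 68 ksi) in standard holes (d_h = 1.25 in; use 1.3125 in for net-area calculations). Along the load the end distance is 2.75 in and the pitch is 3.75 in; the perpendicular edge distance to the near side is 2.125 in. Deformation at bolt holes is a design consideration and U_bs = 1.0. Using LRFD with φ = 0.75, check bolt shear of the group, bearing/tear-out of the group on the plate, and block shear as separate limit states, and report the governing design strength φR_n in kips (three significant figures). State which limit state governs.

203 kips (bolt shear governs)

Bolt shear: A_b = π·1.125²/4 = 0.994 in²; R_n = 68 × 0.994 × 4 × 1 = 270.4 kips → 0.75 × 270.4 = 203 kips.
Bearing: edge l_c = 2.125, r_n = 124.3 kips; interior l_c = 2.5, r_n = 131.6 kips; R_n = 124.3 + 3·131.6 = 519.2 kips → 389 kips.
Block shear: A_gv = 10.5, A_nv = 7.055, A_nt = 1.102 in²; R_n = min(0.6F_uA_nv, 0.6F_yA_gv) + U_bs·F_u·A_nt = 346.7 kips → 260 kips.
Bolt shear governs: 203 kips.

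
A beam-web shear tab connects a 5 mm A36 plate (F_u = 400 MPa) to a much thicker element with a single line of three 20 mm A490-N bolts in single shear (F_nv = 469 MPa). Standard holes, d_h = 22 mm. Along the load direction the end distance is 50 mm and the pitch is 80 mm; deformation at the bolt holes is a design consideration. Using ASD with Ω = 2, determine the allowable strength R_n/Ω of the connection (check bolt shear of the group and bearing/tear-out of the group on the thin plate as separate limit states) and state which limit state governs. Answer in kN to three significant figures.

Bolt shear: A_b = π·20²/4 = 314.2 mm²; R_n = 469 × 314.2 × 3 × 1 / 1000 = 442 kN → 442 / 2 = 221 kN.
Bearing (1.2 l_c t F_u ≤ 2.4 d t F_u): upper limit = 2.4·20·5·400 / 1000 = 96 kN.
  Edge l_c = 50 − 22/2 = 39 → r_n = 93.6 kN; interior l_c = 80 − 22 = 58 → r_n = 96 kN.
  R_n,bearing = 1·93.6 + 2·96 = 285.6 kN → 285.6 / 2 = 143 kN.
Bearing governs: 143 kN.

143 kN (bearing governs)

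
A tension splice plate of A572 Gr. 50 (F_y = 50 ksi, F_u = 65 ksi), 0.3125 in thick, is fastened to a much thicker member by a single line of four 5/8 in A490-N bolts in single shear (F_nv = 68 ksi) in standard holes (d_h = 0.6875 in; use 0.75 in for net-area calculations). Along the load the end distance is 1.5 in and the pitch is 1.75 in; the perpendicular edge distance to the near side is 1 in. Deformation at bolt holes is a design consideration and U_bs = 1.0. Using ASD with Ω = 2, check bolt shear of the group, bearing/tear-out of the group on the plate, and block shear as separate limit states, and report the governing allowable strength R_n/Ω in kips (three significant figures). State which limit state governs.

31.5 kips (block shear governs)

Bolt shear: A_b = π·0.625²/4 = 0.3068 in²; R_n = 68 × 0.3068 × 4 × 1 = 83.45 kips → 83.45 / 2 = 41.7 kips.
Bearing: edge l_c = 1.156, r_n = 28.18 kips; interior l_c = 1.062, r_n = 25.9 kips; R_n = 28.18 + 3·25.9 = 105.9 kips → 52.9 kips.
Block shear: A_gv = 2.109, A_nv = 1.289, A_nt = 0.1953 in²; R_n = min(0.6F_uA_nv, 0.6F_yA_gv) + U_bs·F_u·A_nt = 62.97 kips → 31.5 kips.
Block shear governs: 31.5 kips.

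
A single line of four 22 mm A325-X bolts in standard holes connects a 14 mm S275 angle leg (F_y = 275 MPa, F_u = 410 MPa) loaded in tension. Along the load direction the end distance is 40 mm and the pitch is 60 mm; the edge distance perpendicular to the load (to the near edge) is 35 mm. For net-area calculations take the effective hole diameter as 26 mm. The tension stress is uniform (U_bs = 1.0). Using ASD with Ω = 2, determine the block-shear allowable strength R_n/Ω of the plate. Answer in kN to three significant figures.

Shear plane L_v = 40 + 3·60 = 220 mm; A_gv = 220 × 14 = 3080 mm².
A_nv = (220 − 3.5·26) × 14 = 1806 mm².
A_nt = (35 − 0.5·26) × 14 = 308 mm².
0.6 F_u A_nv = 444.3 kN; 0.6 F_y A_gv = 508.2 kN → shear rupture governs the shear term.
R_n = 444.3 + 1.0 × 410 × 308 / 1000 = 570.6 kN.
Allowable strength R_n/Ω = 570.6 / 2 = 285 kN.

285 kN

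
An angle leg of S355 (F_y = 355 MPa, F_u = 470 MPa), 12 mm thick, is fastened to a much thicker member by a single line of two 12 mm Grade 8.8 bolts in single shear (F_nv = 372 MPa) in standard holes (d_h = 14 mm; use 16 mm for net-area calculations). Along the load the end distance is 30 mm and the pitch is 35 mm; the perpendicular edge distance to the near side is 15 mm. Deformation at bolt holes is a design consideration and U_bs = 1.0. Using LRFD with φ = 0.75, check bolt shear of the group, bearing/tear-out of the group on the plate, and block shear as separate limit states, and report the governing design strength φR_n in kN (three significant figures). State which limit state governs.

63.1 kN (bolt shear governs)

Bolt shear: A_b = π·12²/4 = 113.1 mm²; R_n = 372 × 113.1 × 2 × 1 / 1000 = 84.14 kN → 0.75 × 84.14 = 63.1 kN.
Bearing: edge l_c = 23, r_n = 155.7 kN; interior l_c = 21, r_n = 142.1 kN; R_n = 155.7 + 1·142.1 = 297.8 kN → 223 kN.
Block shear: A_gv = 780, A_nv = 492, A_nt = 84 mm²; R_n = min(0.6F_uA_nv, 0.6F_yA_gv) + U_bs·F_u·A_nt = 178.2 kN → 134 kN.
Bolt shear governs: 63.1 kN.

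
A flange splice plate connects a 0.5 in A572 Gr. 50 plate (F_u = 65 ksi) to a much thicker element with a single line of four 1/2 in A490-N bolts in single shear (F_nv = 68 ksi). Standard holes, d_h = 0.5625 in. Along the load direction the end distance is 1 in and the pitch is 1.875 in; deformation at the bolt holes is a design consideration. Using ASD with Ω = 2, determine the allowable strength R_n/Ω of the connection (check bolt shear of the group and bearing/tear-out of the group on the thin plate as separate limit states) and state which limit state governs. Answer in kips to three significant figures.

Bolt shear: A_b = π·0.5²/4 = 0.1963 in²; R_n = 68 × 0.1963 × 4 × 1 = 53.41 kips → 53.41 / 2 = 26.7 kips.
Bearing (1.2 l_c t F_u ≤ 2.4 d t F_u): upper limit = 2.4·0.5·0.5·65 = 39 kips.
  Edge l_c = 1 − 0.5625/2 = 0.7188 → r_n = 28.03 kips; interior l_c = 1.875 − 0.5625 = 1.312 → r_n = 39 kips.
  R_n,bearing = 1·28.03 + 3·39 = 145 kips → 145 / 2 = 72.5 kips.
Bolt shear governs: 26.7 kips.

26.7 kips (bolt shear governs)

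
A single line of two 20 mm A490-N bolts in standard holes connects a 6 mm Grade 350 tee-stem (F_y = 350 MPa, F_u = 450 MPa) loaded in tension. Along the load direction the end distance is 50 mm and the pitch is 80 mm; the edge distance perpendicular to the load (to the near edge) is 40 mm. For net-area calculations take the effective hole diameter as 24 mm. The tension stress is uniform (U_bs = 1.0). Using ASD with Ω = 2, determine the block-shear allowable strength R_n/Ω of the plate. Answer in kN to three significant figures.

114 kN

Shear plane L_v = 50 + 1·80 = 130 mm; A_gv = 130 × 6 = 780 mm².
A_nv = (130 − 1.5·24) × 6 = 564 mm².
A_nt = (40 − 0.5·24) × 6 = 168 mm².
0.6 F_u A_nv = 152.3 kN; 0.6 F_y A_gv = 163.8 kN → shear rupture governs the shear term.
R_n = 152.3 + 1.0 × 450 × 168 / 1000 = 227.9 kN.
Allowable strength R_n/Ω = 227.9 / 2 = 114 kN.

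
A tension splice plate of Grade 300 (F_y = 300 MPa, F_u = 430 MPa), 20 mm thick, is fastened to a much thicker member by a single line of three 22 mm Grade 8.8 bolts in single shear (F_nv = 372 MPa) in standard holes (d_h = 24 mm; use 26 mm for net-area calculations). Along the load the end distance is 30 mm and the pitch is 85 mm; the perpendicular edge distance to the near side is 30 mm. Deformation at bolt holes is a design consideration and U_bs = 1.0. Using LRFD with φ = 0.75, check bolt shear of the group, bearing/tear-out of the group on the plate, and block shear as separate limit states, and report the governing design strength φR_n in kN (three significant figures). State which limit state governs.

Bolt shear: A_b = π·22²/4 = 380.1 mm²; R_n = 372 × 380.1 × 3 × 1 / 1000 = 424.2 kN → 0.75 × 424.2 = 318 kN.
Bearing: edge l_c = 18, r_n = 185.8 kN; interior l_c = 61, r_n = 454.1 kN; R_n = 185.8 + 2·454.1 = 1094 kN → 820 kN.
Block shear: A_gv = 4000, A_nv = 2700, A_nt = 340 mm²; R_n = min(0.6F_uA_nv, 0.6F_yA_gv) + U_bs·F_u·A_nt = 842.8 kN → 632 kN.
Bolt shear governs: 318 kN.

318 kN (bolt shear governs)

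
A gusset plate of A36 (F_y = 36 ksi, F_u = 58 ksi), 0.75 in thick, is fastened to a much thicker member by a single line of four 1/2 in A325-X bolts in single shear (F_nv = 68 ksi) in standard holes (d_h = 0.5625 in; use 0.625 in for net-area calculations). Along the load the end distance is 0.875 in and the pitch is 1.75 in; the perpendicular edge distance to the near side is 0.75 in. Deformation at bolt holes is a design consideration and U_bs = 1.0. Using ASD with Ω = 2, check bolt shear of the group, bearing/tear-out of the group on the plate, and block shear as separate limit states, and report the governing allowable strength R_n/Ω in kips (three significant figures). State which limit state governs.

26.7 kips (bolt shear governs)

Bolt shear: A_b = π·0.5²/4 = 0.1963 in²; R_n = 68 × 0.1963 × 4 × 1 = 53.41 kips → 53.41 / 2 = 26.7 kips.
Bearing: edge l_c = 0.5938, r_n = 30.99 kips; interior l_c = 1.188, r_n = 52.2 kips; R_n = 30.99 + 3·52.2 = 187.6 kips → 93.8 kips.
Block shear: A_gv = 4.594, A_nv = 2.953, A_nt = 0.3281 in²; R_n = min(0.6F_uA_nv, 0.6F_yA_gv) + U_bs·F_u·A_nt = 118.3 kips → 59.1 kips.
Bolt shear governs: 26.7 kips.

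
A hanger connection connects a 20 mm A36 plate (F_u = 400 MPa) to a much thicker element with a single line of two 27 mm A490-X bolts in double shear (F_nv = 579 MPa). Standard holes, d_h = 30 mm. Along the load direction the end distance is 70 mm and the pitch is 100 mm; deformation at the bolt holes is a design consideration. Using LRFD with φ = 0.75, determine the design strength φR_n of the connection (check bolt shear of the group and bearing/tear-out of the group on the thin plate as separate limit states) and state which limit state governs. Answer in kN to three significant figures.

Bolt shear: A_b = π·27²/4 = 572.6 mm²; R_n = 579 × 572.6 × 2 × 2 / 1000 = 1326 kN → 0.75 × 1326 = 995 kN.
Bearing (1.2 l_c t F_u ≤ 2.4 d t F_u): upper limit = 2.4·27·20·400 / 1000 = 518.4 kN.
  Edge l_c = 70 − 30/2 = 55 → r_n = 518.4 kN; interior l_c = 100 − 30 = 70 → r_n = 518.4 kN.
  R_n,bearing = 1·518.4 + 1·518.4 = 1037 kN → 0.75 × 1037 = 778 kN.
Bearing governs: 778 kN.

778 kN (bearing governs)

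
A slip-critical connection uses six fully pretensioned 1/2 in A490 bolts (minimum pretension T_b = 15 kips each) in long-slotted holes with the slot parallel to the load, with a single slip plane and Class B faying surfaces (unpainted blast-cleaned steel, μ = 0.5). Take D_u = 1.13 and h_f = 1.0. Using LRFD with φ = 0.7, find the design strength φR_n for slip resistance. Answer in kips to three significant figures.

35.6 kips

R_n = μ · D_u · h_f · T_b · n_s · n_b = 0.5 × 1.13 × 1.0 × 15 × 1 × 6 = 50.85 kips.
Design strength φR_n = 0.7 × 50.85 = 35.6 kips.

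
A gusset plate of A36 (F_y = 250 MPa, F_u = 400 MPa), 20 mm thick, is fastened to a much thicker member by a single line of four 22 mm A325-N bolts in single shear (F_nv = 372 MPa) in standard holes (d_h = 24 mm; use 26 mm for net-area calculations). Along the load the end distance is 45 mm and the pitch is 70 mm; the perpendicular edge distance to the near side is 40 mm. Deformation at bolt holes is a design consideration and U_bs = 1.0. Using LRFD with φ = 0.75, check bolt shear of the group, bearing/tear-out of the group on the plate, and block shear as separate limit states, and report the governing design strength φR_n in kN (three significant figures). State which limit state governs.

424 kN (bolt shear governs)

Bolt shear: A_b = π·22²/4 = 380.1 mm²; R_n = 372 × 380.1 × 4 × 1 / 1000 = 565.6 kN → 0.75 × 565.6 = 424 kN.
Bearing: edge l_c = 33, r_n = 316.8 kN; interior l_c = 46, r_n = 422.4 kN; R_n = 316.8 + 3·422.4 = 1584 kN → 1190 kN.
Block shear: A_gv = 5100, A_nv = 3280, A_nt = 540 mm²; R_n = min(0.6F_uA_nv, 0.6F_yA_gv) + U_bs·F_u·A_nt = 981 kN → 736 kN.
Bolt shear governs: 424 kN.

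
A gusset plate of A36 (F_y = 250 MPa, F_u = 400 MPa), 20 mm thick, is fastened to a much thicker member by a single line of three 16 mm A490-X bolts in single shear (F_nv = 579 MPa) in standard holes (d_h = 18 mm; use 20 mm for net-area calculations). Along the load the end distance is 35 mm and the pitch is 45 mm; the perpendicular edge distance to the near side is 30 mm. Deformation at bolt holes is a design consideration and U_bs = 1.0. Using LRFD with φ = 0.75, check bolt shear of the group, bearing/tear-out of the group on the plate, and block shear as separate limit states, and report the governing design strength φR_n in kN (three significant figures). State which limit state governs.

262 kN (bolt shear governs)

Bolt shear: A_b = π·16²/4 = 201.1 mm²; R_n = 579 × 201.1 × 3 × 1 / 1000 = 349.2 kN → 0.75 × 349.2 = 262 kN.
Bearing: edge l_c = 26, r_n = 249.6 kN; interior l_c = 27, r_n = 259.2 kN; R_n = 249.6 + 2·259.2 = 768 kN → 576 kN.
Block shear: A_gv = 2500, A_nv = 1500, A_nt = 400 mm²; R_n = min(0.6F_uA_nv, 0.6F_yA_gv) + U_bs·F_u·A_nt = 520 kN → 390 kN.
Bolt shear governs: 262 kN.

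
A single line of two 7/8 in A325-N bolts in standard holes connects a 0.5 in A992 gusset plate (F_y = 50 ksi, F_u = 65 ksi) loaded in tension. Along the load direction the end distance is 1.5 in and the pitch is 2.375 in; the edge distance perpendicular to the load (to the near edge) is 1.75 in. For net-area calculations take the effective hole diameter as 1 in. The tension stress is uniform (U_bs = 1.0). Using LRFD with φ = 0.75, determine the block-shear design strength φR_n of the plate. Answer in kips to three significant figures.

65.2 kips

Shear plane L_v = 1.5 + 1·2.375 = 3.875 in; A_gv = 3.875 × 0.5 = 1.938 in².
A_nv = (3.875 − 1.5·1) × 0.5 = 1.188 in².
A_nt = (1.75 − 0.5·1) × 0.5 = 0.625 in².
0.6 F_u A_nv = 46.31 kips; 0.6 F_y A_gv = 58.12 kips → shear rupture governs the shear term.
R_n = 46.31 + 1.0 × 65 × 0.625 = 86.94 kips.
Design strength φR_n = 0.75 × 86.94 = 65.2 kips.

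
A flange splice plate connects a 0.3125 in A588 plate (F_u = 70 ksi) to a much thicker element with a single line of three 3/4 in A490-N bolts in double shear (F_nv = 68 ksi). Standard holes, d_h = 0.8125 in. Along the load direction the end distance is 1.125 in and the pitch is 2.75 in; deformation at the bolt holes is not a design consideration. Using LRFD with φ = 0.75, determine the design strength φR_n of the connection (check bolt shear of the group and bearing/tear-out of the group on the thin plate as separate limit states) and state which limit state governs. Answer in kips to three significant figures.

91.5 kips (bearing governs)

Bolt shear: A_b = π·0.75²/4 = 0.4418 in²; R_n = 68 × 0.4418 × 3 × 2 = 180.2 kips → 0.75 × 180.2 = 135 kips.
Bearing (1.5 l_c t F_u ≤ 3.0 d t F_u): upper limit = 3.0·0.75·0.3125·70 = 49.22 kips.
  Edge l_c = 1.125 − 0.8125/2 = 0.7188 → r_n = 23.58 kips; interior l_c = 2.75 − 0.8125 = 1.938 → r_n = 49.22 kips.
  R_n,bearing = 1·23.58 + 2·49.22 = 122 kips → 0.75 × 122 = 91.5 kips.
Bearing governs: 91.5 kips.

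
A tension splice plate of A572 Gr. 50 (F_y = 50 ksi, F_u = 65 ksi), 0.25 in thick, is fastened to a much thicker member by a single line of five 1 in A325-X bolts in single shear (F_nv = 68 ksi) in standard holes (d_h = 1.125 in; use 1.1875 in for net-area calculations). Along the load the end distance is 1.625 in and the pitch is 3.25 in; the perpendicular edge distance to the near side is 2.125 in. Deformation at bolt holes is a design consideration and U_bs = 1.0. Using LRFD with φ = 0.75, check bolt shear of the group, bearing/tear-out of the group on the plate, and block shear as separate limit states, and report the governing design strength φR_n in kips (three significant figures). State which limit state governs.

86.5 kips (block shear governs)

Bolt shear: A_b = π·1²/4 = 0.7854 in²; R_n = 68 × 0.7854 × 5 × 1 = 267 kips → 0.75 × 267 = 200 kips.
Bearing: edge l_c = 1.062, r_n = 20.72 kips; interior l_c = 2.125, r_n = 39 kips; R_n = 20.72 + 4·39 = 176.7 kips → 133 kips.
Block shear: A_gv = 3.656, A_nv = 2.32, A_nt = 0.3828 in²; R_n = min(0.6F_uA_nv, 0.6F_yA_gv) + U_bs·F_u·A_nt = 115.4 kips → 86.5 kips.
Block shear governs: 86.5 kips.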